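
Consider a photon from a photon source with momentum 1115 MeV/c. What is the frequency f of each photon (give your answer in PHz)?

2.70 × 10^8 PHz

Take h = 6.62607015 × 10^-34 J·s, c = 2.99792458 × 10^8 m/s, 1 eV = 1.602176634 × 10^-19 J.
In SI units: p = 1115 MeV/c = 5.9589 × 10^-19 kg·m/s.
Since f = pc/h for a photon, f = 2.696 × 10^23 Hz.
Converting to PHz: f = 2.696 × 10^8 PHz ≈ 2.70 × 10^8 PHz.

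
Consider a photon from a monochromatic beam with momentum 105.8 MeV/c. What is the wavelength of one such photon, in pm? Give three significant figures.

(h = 6.62607015e-34 J·s, c = 2.99792458e8 m/s, 1 eV = 1.602176634e-19 J.)
In SI units: p = 105.8 MeV/c = 5.6543e-20 kg·m/s.
Apply λ = h/p: λ = 1.172e-14 m.
Converting to pm: λ = 0.01172 pm ≈ 0.0117 pm.

0.0117 pm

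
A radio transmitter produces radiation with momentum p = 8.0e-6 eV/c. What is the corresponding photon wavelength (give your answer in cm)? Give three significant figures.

15.5 cm

Convert to SI: p = 8.0e-6 eV/c = 4.2754e-33 kg·m/s.
Apply λ = h/p: λ = 0.1550 m.
Converting to cm: λ = 15.50 cm ≈ 15.5 cm.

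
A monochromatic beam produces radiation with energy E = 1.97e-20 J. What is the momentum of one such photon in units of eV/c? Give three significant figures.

0.123 eV/c

Take c = 2.99792458e8 m/s, 1 eV = 1.602176634e-19 J.
Apply p = E/c: p = 6.571e-29 kg·m/s.
Converting to eV/c: p = 0.1230 eV/c ≈ 0.123 eV/c.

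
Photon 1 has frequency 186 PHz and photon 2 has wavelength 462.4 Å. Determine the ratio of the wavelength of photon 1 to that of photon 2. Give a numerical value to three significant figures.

0.0349

λ_1 = 1.612 × 10^-9 m (from frequency = 186 PHz, via λ = c/f).
λ_2 = 4.624 × 10^-8 m (from wavelength = 462.4 Å, via λ given directly).
Ratio = 1.612 × 10^-9 / 4.624 × 10^-8 = 0.0349.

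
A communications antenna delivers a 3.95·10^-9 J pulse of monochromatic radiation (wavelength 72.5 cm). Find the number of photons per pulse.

1.44·10^16 photons

Per-photon energy: E = 2.740·10^-25 J (from wavelength = 72.5 cm).
N = E_total / E_photon = 3.95·10^-9 J / 2.740·10^-25 J = 1.44·10^16.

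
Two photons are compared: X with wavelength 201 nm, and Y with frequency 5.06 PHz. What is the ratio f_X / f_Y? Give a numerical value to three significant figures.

0.295

f_X = 1.492 × 10^15 Hz (from wavelength = 201 nm, via f = c/λ).
f_Y = 5.060 × 10^15 Hz (from frequency = 5.06 PHz, via f given directly).
Ratio = 1.492 × 10^15 / 5.060 × 10^15 = 0.295.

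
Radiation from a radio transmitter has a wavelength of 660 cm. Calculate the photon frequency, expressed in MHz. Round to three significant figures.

Use c = 2.99792458 × 10^8 m/s.
Convert to SI: λ = 660 cm = 6.6 m.
Since f = c/λ for a photon, f = 4.542 × 10^7 Hz.
Converting to MHz: f = 45.42 MHz ≈ 45.4 MHz.

45.4 MHz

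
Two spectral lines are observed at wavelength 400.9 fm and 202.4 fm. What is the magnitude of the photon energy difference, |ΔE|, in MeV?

3.03 MeV

Using E = hc/λ: E₁ = 4.9550 × 10^-13 J, E₂ = 9.8145 × 10^-13 J.
|ΔE| = |4.9550 × 10^-13 − 9.8145 × 10^-13| = 4.86 × 10^-13 J = 3.03 MeV.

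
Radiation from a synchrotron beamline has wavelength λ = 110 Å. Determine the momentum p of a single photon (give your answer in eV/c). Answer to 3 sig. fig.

113 eV/c

Take h = 6.62607015 × 10^-34 J·s, c = 2.99792458 × 10^8 m/s, 1 eV = 1.602176634 × 10^-19 J.
First convert: λ = 110 Å = 1.1 × 10^-8 m.
For a photon p = h/λ, so p = 6.024 × 10^-26 kg·m/s.
Converting to eV/c: p = 112.7 eV/c ≈ 113 eV/c.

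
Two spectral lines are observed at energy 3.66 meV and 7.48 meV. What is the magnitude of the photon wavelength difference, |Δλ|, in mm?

0.173 mm

Using λ = hc/E: λ₁ = 3.388e-4 m, λ₂ = 1.658e-4 m.
|Δλ| = |3.388e-4 − 1.658e-4| = 1.73e-4 m = 0.173 mm.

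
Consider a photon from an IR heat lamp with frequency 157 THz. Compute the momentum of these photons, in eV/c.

0.649 eV/c

(h = 6.62607015 × 10^-34 J·s, c = 2.99792458 × 10^8 m/s, 1 eV = 1.602176634 × 10^-19 J.)
In SI units: f = 157 THz = 1.57 × 10^14 Hz.
Since p = hf/c for a photon, p = 3.470 × 10^-28 kg·m/s.
Converting to eV/c: p = 0.6493 eV/c ≈ 0.649 eV/c.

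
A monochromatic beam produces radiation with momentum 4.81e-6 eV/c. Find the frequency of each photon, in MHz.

Use h = 6.62607015e-34 J·s, c = 2.99792458e8 m/s, 1 eV = 1.602176634e-19 J.
First convert: p = 4.81e-6 eV/c = 2.5706e-33 kg·m/s.
For a photon f = pc/h, so f = 1.163e9 Hz.
Converting to MHz: f = 1163 MHz ≈ 1160 MHz.

1160 MHz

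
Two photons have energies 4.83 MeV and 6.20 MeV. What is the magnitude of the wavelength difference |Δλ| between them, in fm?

Using λ = hc/E: λ₁ = 2.567 × 10^-13 m, λ₂ = 2.000 × 10^-13 m.
|Δλ| = |2.567 × 10^-13 − 2.000 × 10^-13| = 5.67 × 10^-14 m = 56.7 fm.

56.7 fm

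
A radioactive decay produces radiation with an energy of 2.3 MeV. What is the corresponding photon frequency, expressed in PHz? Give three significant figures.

In SI units: E = 2.3 MeV = 3.6850 × 10^-13 J.
Since f = E/h for a photon, f = 5.561 × 10^20 Hz.
Converting to PHz: f = 556100 PHz ≈ 5.56 × 10^5 PHz.

5.56 × 10^5 PHz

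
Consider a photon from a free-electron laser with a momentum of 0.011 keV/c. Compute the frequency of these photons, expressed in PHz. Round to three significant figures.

Use h = 6.62607015 × 10^-34 J·s, c = 2.99792458 × 10^8 m/s, 1 eV = 1.602176634 × 10^-19 J.
In SI units: p = 0.011 keV/c = 5.8787 × 10^-27 kg·m/s.
Since f = pc/h for a photon, f = 2.660 × 10^15 Hz.
Converting to PHz: f = 2.660 PHz ≈ 2.66 PHz.

2.66 PHz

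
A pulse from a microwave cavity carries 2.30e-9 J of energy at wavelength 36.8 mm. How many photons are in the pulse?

4.26e14 photons

Per-photon energy: E = 5.398e-24 J (from wavelength = 36.8 mm).
N = E_total / E_photon = 2.30e-9 J / 5.398e-24 J = 4.26e14.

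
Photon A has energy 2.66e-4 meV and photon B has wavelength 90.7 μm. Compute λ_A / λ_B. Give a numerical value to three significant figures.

5.14e4

λ_A = 4.661 m (from energy = 2.66e-4 meV, via λ = hc/E).
λ_B = 9.070e-5 m (from wavelength = 90.7 μm, via λ given directly).
Ratio = 4.661 / 9.070e-5 = 5.14e4.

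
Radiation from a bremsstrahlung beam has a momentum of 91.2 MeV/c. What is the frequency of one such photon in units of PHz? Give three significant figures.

In SI units: p = 91.2 MeV/c = 4.8740e-20 kg·m/s.
For a photon f = pc/h, so f = 2.205e22 Hz.
Converting to PHz: f = 2.205e7 PHz ≈ 2.21e7 PHz.

2.21e7 PHz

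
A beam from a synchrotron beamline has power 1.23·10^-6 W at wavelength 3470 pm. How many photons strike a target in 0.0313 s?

Total energy: E_total = P·t = 1.23·10^-6 × 0.0313 = 3.850·10^-8 J.
Per-photon energy: E = 5.725·10^-17 J.
N = E_total / E_photon = 6.73·10^8.

6.73·10^8 photons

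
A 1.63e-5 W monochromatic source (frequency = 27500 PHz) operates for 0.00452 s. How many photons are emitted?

Total energy: E_total = P·t = 1.63e-5 × 0.00452 = 7.368e-8 J.
Per-photon energy: E = 1.822e-14 J.
N = E_total / E_photon = 4.04e6.

4.04e6 photons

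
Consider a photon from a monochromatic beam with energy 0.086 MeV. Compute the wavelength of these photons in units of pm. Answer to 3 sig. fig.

Use h = 6.62607015·10^-34 J·s, c = 2.99792458·10^8 m/s, 1 eV = 1.602176634·10^-19 J.
Convert to SI: E = 0.086 MeV = 1.3779·10^-14 J.
For a photon λ = hc/E, so λ = 1.442·10^-11 m.
Converting to pm: λ = 14.42 pm ≈ 14.4 pm.

14.4 pm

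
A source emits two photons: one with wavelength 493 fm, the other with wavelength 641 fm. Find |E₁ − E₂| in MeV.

Using E = hc/λ: E₁ = 4.029·10^-13 J, E₂ = 3.099·10^-13 J.
|ΔE| = |4.029·10^-13 − 3.099·10^-13| = 9.30·10^-14 J = 0.581 MeV.

0.581 MeV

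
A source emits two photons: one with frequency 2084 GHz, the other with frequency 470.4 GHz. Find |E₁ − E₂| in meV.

6.67 meV

Using E = hf: E₁ = 1.3809e-21 J, E₂ = 3.1169e-22 J.
|ΔE| = |1.3809e-21 − 3.1169e-22| = 1.07e-21 J = 6.67 meV.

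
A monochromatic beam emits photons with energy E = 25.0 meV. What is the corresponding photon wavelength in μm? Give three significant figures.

(h = 6.62607015 × 10^-34 J·s, c = 2.99792458 × 10^8 m/s, 1 eV = 1.602176634 × 10^-19 J.)
Convert to SI: E = 25.0 meV = 4.0054 × 10^-21 J.
For a photon λ = hc/E, so λ = 4.959 × 10^-5 m.
Converting to μm: λ = 49.59 μm ≈ 49.6 μm.

49.6 μm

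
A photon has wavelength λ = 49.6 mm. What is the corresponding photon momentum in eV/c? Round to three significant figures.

2.50 × 10^-5 eV/c

Use h = 6.62607015 × 10^-34 J·s, c = 2.99792458 × 10^8 m/s, 1 eV = 1.602176634 × 10^-19 J.
First convert: λ = 49.6 mm = 0.0496 m.
The photon relation is p = h/λ, giving p = 1.336 × 10^-32 kg·m/s.
Converting to eV/c: p = 2.500 × 10^-5 eV/c ≈ 2.50 × 10^-5 eV/c.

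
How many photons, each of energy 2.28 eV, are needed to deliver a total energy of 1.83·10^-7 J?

5.01·10^11 photons

Per-photon energy: E = 3.653·10^-19 J (from energy = 2.28 eV).
N = E_total / E_photon = 1.83·10^-7 J / 3.653·10^-19 J = 5.01·10^11.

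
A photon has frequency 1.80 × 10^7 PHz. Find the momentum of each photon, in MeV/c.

74.4 MeV/c

First convert: f = 1.80 × 10^7 PHz = 1.80 × 10^22 Hz.
Since p = hf/c for a photon, p = 3.978 × 10^-20 kg·m/s.
Converting to MeV/c: p = 74.44 MeV/c ≈ 74.4 MeV/c.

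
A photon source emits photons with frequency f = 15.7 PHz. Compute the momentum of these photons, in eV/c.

Take h = 6.62607015e-34 J·s, c = 2.99792458e8 m/s, 1 eV = 1.602176634e-19 J.
First convert: f = 15.7 PHz = 1.57e16 Hz.
The photon relation is p = hf/c, giving p = 3.470e-26 kg·m/s.
Converting to eV/c: p = 64.93 eV/c ≈ 64.9 eV/c.

64.9 eV/c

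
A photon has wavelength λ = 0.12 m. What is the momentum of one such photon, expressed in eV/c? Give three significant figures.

1.03 × 10^-5 eV/c

(h = 6.62607015 × 10^-34 J·s, c = 2.99792458 × 10^8 m/s, 1 eV = 1.602176634 × 10^-19 J.)
Apply p = h/λ: p = 5.522 × 10^-33 kg·m/s.
Converting to eV/c: p = 1.033 × 10^-5 eV/c ≈ 1.03 × 10^-5 eV/c.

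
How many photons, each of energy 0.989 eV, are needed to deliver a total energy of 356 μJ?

Per-photon energy: E = 1.585·10^-19 J (from energy = 0.989 eV).
N = E_total / E_photon = 3.56·10^-4 J / 1.585·10^-19 J = 2.25·10^15.

2.25·10^15 photons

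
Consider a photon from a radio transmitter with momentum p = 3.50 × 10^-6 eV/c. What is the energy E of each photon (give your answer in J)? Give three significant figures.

5.61 × 10^-25 J

(c = 2.99792458 × 10^8 m/s, 1 eV = 1.602176634 × 10^-19 J.)
Convert to SI: p = 3.50 × 10^-6 eV/c = 1.8705 × 10^-33 kg·m/s.
Since E = pc for a photon, E = 5.608 × 10^-25 J.
So E ≈ 5.61 × 10^-25 J.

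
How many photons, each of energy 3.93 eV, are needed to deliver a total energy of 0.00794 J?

1.26·10^16 photons

Per-photon energy: E = 6.297·10^-19 J (from energy = 3.93 eV).
N = E_total / E_photon = 0.00794 J / 6.297·10^-19 J = 1.26·10^16.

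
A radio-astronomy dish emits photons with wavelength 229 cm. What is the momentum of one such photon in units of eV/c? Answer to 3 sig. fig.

5.41 × 10^-7 eV/c

In SI units: λ = 229 cm = 2.29 m.
Apply p = h/λ: p = 2.893 × 10^-34 kg·m/s.
Converting to eV/c: p = 5.414 × 10^-7 eV/c ≈ 5.41 × 10^-7 eV/c.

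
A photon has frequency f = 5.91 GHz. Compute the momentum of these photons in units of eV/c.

First convert: f = 5.91 GHz = 5.91 × 10^9 Hz.
Apply p = hf/c: p = 1.306 × 10^-32 kg·m/s.
Converting to eV/c: p = 2.444 × 10^-5 eV/c ≈ 2.44 × 10^-5 eV/c.

2.44 × 10^-5 eV/c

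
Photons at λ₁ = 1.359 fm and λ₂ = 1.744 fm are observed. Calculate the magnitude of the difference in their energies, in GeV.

0.201 GeV

Using E = hc/λ: E₁ = 1.4617e-10 J, E₂ = 1.1390e-10 J.
|ΔE| = |1.4617e-10 − 1.1390e-10| = 3.23e-11 J = 0.201 GeV.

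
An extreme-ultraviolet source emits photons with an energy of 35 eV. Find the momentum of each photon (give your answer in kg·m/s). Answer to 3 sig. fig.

1.87e-26 kg·m/s

(c = 2.99792458e8 m/s, 1 eV = 1.602176634e-19 J.)
In SI units: E = 35 eV = 5.6076e-18 J.
Apply p = E/c: p = 1.871e-26 kg·m/s.
So p ≈ 1.87e-26 kg·m/s.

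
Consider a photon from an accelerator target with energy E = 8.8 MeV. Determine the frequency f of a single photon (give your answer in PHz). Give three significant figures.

(h = 6.62607015 × 10^-34 J·s, 1 eV = 1.602176634 × 10^-19 J.)
Convert to SI: E = 8.8 MeV = 1.4099 × 10^-12 J.
Since f = E/h for a photon, f = 2.128 × 10^21 Hz.
Converting to PHz: f = 2.128 × 10^6 PHz ≈ 2.13 × 10^6 PHz.

2.13 × 10^6 PHz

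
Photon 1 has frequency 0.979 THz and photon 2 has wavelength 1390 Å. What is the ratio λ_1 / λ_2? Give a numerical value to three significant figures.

λ_1 = 3.062e-4 m (from frequency = 0.979 THz, via λ = c/f).
λ_2 = 1.390e-7 m (from wavelength = 1390 Å, via λ given directly).
Ratio = 3.062e-4 / 1.390e-7 = 2200.

2200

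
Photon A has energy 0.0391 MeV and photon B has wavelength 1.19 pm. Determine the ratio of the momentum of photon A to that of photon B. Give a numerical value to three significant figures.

p_A = 2.090·10^-23 kg·m/s (from energy = 0.0391 MeV, via p = E/c).
p_B = 5.568·10^-22 kg·m/s (from wavelength = 1.19 pm, via p = h/λ).
Ratio = 2.090·10^-23 / 5.568·10^-22 = 0.0375.

0.0375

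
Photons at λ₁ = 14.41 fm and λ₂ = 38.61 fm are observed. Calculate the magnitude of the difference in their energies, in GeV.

Using E = hc/λ: E₁ = 1.3785 × 10^-11 J, E₂ = 5.1449 × 10^-12 J.
|ΔE| = |1.3785 × 10^-11 − 5.1449 × 10^-12| = 8.64 × 10^-12 J = 0.0539 GeV.

0.0539 GeV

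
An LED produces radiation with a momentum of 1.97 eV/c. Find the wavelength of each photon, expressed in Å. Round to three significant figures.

Take h = 6.62607015e-34 J·s, c = 2.99792458e8 m/s, 1 eV = 1.602176634e-19 J.
In SI units: p = 1.97 eV/c = 1.0528e-27 kg·m/s.
Apply λ = h/p: λ = 6.294e-7 m.
Converting to Å: λ = 6294 Å ≈ 6290 Å.

6290 Å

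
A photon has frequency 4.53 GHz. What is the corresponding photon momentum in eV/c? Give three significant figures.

Use h = 6.62607015 × 10^-34 J·s, c = 2.99792458 × 10^8 m/s, 1 eV = 1.602176634 × 10^-19 J.
In SI units: f = 4.53 GHz = 4.53 × 10^9 Hz.
For a photon p = hf/c, so p = 1.001 × 10^-32 kg·m/s.
Converting to eV/c: p = 1.873 × 10^-5 eV/c ≈ 1.87 × 10^-5 eV/c.

1.87 × 10^-5 eV/c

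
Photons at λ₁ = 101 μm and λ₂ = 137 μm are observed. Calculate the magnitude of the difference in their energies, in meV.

3.23 meV

Using E = hc/λ: E₁ = 1.967·10^-21 J, E₂ = 1.450·10^-21 J.
|ΔE| = |1.967·10^-21 − 1.450·10^-21| = 5.17·10^-22 J = 3.23 meV.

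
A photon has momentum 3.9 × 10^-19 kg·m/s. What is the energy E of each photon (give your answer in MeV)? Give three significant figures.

Use c = 2.99792458 × 10^8 m/s, 1 eV = 1.602176634 × 10^-19 J.
Apply E = pc: E = 1.169 × 10^-10 J.
Converting to MeV: E = 729.8 MeV ≈ 730 MeV.

730 MeV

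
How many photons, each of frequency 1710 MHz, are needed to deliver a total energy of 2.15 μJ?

1.90 × 10^18 photons

Per-photon energy: E = 1.133 × 10^-24 J (from frequency = 1710 MHz).
N = E_total / E_photon = 2.15 × 10^-6 J / 1.133 × 10^-24 J = 1.90 × 10^18.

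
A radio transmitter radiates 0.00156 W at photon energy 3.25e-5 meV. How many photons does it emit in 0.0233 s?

Total energy: E_total = P·t = 0.00156 × 0.0233 = 3.635e-5 J.
Per-photon energy: E = 5.207e-27 J.
N = E_total / E_photon = 6.98e21.

6.98e21 photons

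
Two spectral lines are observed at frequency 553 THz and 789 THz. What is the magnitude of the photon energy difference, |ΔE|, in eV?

Using E = hf: E₁ = 3.664e-19 J, E₂ = 5.228e-19 J.
|ΔE| = |3.664e-19 − 5.228e-19| = 1.56e-19 J = 0.976 eV.

0.976 eV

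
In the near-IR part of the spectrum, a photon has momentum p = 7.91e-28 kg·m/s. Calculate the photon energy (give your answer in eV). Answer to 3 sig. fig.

1.48 eV

(c = 2.99792458e8 m/s, 1 eV = 1.602176634e-19 J.)
The photon relation is E = pc, giving E = 2.371e-19 J.
Converting to eV: E = 1.480 eV ≈ 1.48 eV.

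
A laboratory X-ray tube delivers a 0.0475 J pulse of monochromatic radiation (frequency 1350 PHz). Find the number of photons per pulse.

5.31 × 10^13 photons

Per-photon energy: E = 8.945 × 10^-16 J (from frequency = 1350 PHz).
N = E_total / E_photon = 0.0475 J / 8.945 × 10^-16 J = 5.31 × 10^13.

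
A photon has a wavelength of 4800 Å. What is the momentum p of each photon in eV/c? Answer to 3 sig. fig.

First convert: λ = 4800 Å = 4.8 × 10^-7 m.
Apply p = h/λ: p = 1.380 × 10^-27 kg·m/s.
Converting to eV/c: p = 2.583 eV/c ≈ 2.58 eV/c.

2.58 eV/c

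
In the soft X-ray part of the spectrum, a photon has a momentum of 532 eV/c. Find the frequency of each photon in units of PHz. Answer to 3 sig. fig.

129 PHz

Use h = 6.62607015 × 10^-34 J·s, c = 2.99792458 × 10^8 m/s, 1 eV = 1.602176634 × 10^-19 J.
First convert: p = 532 eV/c = 2.8432 × 10^-25 kg·m/s.
For a photon f = pc/h, so f = 1.286 × 10^17 Hz.
Converting to PHz: f = 128.6 PHz ≈ 129 PHz.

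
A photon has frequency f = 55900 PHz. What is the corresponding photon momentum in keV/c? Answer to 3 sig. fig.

231 keV/c

In SI units: f = 55900 PHz = 5.59e19 Hz.
Since p = hf/c for a photon, p = 1.236e-22 kg·m/s.
Converting to keV/c: p = 231.2 keV/c ≈ 231 keV/c.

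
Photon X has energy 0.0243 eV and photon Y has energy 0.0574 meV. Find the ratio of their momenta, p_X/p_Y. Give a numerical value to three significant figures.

p_X = 1.299 × 10^-29 kg·m/s (from energy = 0.0243 eV, via p = E/c).
p_Y = 3.068 × 10^-32 kg·m/s (from energy = 0.0574 meV, via p = E/c).
Ratio = 1.299 × 10^-29 / 3.068 × 10^-32 = 423.

423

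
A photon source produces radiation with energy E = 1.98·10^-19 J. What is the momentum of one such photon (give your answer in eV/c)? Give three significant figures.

Take c = 2.99792458·10^8 m/s, 1 eV = 1.602176634·10^-19 J.
Apply p = E/c: p = 6.605·10^-28 kg·m/s.
Converting to eV/c: p = 1.236 eV/c ≈ 1.24 eV/c.

1.24 eV/c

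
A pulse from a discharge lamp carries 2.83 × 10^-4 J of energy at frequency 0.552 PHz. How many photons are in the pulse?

Per-photon energy: E = 3.658 × 10^-19 J (from frequency = 0.552 PHz).
N = E_total / E_photon = 2.83 × 10^-4 J / 3.658 × 10^-19 J = 7.74 × 10^14.

7.74 × 10^14 photons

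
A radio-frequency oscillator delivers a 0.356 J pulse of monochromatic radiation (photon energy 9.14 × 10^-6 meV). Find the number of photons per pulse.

2.43 × 10^26 photons

Per-photon energy: E = 1.464 × 10^-27 J (from energy = 9.14 × 10^-6 meV).
N = E_total / E_photon = 0.356 J / 1.464 × 10^-27 J = 2.43 × 10^26.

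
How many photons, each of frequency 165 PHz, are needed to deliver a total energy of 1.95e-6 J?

1.78e10 photons

Per-photon energy: E = 1.093e-16 J (from frequency = 165 PHz).
N = E_total / E_photon = 1.95e-6 J / 1.093e-16 J = 1.78e10.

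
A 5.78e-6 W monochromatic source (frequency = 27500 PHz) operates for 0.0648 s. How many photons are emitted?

2.06e7 photons

Total energy: E_total = P·t = 5.78e-6 × 0.0648 = 3.745e-7 J.
Per-photon energy: E = 1.822e-14 J.
N = E_total / E_photon = 2.06e7.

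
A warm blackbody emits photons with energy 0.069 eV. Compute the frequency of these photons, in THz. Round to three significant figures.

Use h = 6.62607015 × 10^-34 J·s, 1 eV = 1.602176634 × 10^-19 J.
First convert: E = 0.069 eV = 1.1055 × 10^-20 J.
Since f = E/h for a photon, f = 1.668 × 10^13 Hz.
Converting to THz: f = 16.68 THz ≈ 16.7 THz.

16.7 THz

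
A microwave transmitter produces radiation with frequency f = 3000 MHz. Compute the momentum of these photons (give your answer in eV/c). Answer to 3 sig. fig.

First convert: f = 3000 MHz = 3.0 × 10^9 Hz.
Since p = hf/c for a photon, p = 6.631 × 10^-33 kg·m/s.
Converting to eV/c: p = 1.241 × 10^-5 eV/c ≈ 1.24 × 10^-5 eV/c.

1.24 × 10^-5 eV/c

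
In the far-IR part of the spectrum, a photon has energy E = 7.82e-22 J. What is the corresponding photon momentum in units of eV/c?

4.88e-3 eV/c

(c = 2.99792458e8 m/s, 1 eV = 1.602176634e-19 J.)
For a photon p = E/c, so p = 2.608e-30 kg·m/s.
Converting to eV/c: p = 0.004881 eV/c ≈ 4.88e-3 eV/c.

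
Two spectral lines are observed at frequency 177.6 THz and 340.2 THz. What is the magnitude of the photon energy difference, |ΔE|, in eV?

0.672 eV

Using E = hf: E₁ = 1.1768 × 10^-19 J, E₂ = 2.2542 × 10^-19 J.
|ΔE| = |1.1768 × 10^-19 − 2.2542 × 10^-19| = 1.08 × 10^-19 J = 0.672 eV.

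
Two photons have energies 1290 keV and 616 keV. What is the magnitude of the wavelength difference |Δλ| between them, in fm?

Using λ = hc/E: λ₁ = 9.611e-13 m, λ₂ = 2.013e-12 m.
|Δλ| = |9.611e-13 − 2.013e-12| = 1.05e-12 m = 1050 fm.

1050 fm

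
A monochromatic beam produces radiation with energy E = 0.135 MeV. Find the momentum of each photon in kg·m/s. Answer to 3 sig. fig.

7.21 × 10^-23 kg·m/s

Take c = 2.99792458 × 10^8 m/s, 1 eV = 1.602176634 × 10^-19 J.
First convert: E = 0.135 MeV = 2.1629 × 10^-14 J.
Since p = E/c for a photon, p = 7.215 × 10^-23 kg·m/s.
So p ≈ 7.21 × 10^-23 kg·m/s.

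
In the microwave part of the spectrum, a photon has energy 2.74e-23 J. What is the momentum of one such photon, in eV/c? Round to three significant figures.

The photon relation is p = E/c, giving p = 9.140e-32 kg·m/s.
Converting to eV/c: p = 1.710e-4 eV/c ≈ 1.71e-4 eV/c.

1.71e-4 eV/c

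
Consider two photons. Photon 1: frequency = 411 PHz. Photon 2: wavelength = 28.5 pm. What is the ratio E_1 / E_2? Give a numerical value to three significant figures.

0.0391

E_1 = 2.723 × 10^-16 J (from frequency = 411 PHz, via E = hf).
E_2 = 6.970 × 10^-15 J (from wavelength = 28.5 pm, via E = hc/λ).
Ratio = 2.723 × 10^-16 / 6.970 × 10^-15 = 0.0391.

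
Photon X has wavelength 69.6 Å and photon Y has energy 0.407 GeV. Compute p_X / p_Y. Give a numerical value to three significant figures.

p_X = 9.520·10^-26 kg·m/s (from wavelength = 69.6 Å, via p = h/λ).
p_Y = 2.175·10^-19 kg·m/s (from energy = 0.407 GeV, via p = E/c).
Ratio = 9.520·10^-26 / 2.175·10^-19 = 4.38·10^-7.

4.38·10^-7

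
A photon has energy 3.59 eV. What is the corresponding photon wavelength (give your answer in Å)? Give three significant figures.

3450 Å

In SI units: E = 3.59 eV = 5.7518 × 10^-19 J.
The photon relation is λ = hc/E, giving λ = 3.454 × 10^-7 m.
Converting to Å: λ = 3454 Å ≈ 3450 Å.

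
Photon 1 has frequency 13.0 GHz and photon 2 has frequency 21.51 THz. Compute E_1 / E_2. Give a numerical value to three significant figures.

6.04 × 10^-4

E_1 = 8.614 × 10^-24 J (from frequency = 13.0 GHz, via E = hf).
E_2 = 1.425 × 10^-20 J (from frequency = 21.51 THz, via E = hf).
Ratio = 8.614 × 10^-24 / 1.425 × 10^-20 = 6.04 × 10^-4.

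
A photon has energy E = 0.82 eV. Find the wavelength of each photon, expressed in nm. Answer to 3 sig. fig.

1510 nm

Convert to SI: E = 0.82 eV = 1.3138·10^-19 J.
Apply λ = hc/E: λ = 1.512·10^-6 m.
Converting to nm: λ = 1512 nm ≈ 1510 nm.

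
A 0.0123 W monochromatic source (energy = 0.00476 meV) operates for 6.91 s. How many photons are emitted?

1.11e23 photons

Total energy: E_total = P·t = 0.0123 × 6.91 = 0.08499 J.
Per-photon energy: E = 7.626e-25 J.
N = E_total / E_photon = 1.11e23.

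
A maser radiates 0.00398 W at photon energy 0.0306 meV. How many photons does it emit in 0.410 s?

3.33 × 10^20 photons

Total energy: E_total = P·t = 0.00398 × 0.410 = 0.001632 J.
Per-photon energy: E = 4.903 × 10^-24 J.
N = E_total / E_photon = 3.33 × 10^20.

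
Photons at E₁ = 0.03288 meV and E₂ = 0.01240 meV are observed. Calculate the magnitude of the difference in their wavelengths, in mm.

62.3 mm

Using λ = hc/E: λ₁ = 0.037708 m, λ₂ = 0.099987 m.
|Δλ| = |0.037708 − 0.099987| = 0.0623 m = 62.3 mm.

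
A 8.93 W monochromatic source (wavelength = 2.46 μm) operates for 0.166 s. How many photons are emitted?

1.84e19 photons

Total energy: E_total = P·t = 8.93 × 0.166 = 1.482 J.
Per-photon energy: E = 8.075e-20 J.
N = E_total / E_photon = 1.84e19.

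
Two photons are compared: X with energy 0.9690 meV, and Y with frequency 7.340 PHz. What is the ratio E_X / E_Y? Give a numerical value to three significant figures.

3.19 × 10^-5

E_X = 1.553 × 10^-22 J (from energy = 0.9690 meV, via E given directly).
E_Y = 4.864 × 10^-18 J (from frequency = 7.340 PHz, via E = hf).
Ratio = 1.553 × 10^-22 / 4.864 × 10^-18 = 3.19 × 10^-5.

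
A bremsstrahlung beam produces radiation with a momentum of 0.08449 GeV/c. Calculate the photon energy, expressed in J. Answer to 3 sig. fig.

1.35 × 10^-11 J

Take c = 2.99792458 × 10^8 m/s, 1 eV = 1.602176634 × 10^-19 J.
In SI units: p = 0.08449 GeV/c = 4.5154 × 10^-20 kg·m/s.
Since E = pc for a photon, E = 1.354 × 10^-11 J.
So E ≈ 1.35 × 10^-11 J.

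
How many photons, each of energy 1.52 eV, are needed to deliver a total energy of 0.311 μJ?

Per-photon energy: E = 2.435 × 10^-19 J (from energy = 1.52 eV).
N = E_total / E_photon = 3.11 × 10^-7 J / 2.435 × 10^-19 J = 1.28 × 10^12.

1.28 × 10^12 photons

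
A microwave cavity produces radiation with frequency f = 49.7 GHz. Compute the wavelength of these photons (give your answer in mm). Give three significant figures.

Take c = 2.99792458e8 m/s.
Convert to SI: f = 49.7 GHz = 4.97e10 Hz.
For a photon λ = c/f, so λ = 0.006032 m.
Converting to mm: λ = 6.032 mm ≈ 6.03 mm.

6.03 mm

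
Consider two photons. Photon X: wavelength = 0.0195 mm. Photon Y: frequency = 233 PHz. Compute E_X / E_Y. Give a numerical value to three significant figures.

E_X = 1.019e-20 J (from wavelength = 0.0195 mm, via E = hc/λ).
E_Y = 1.544e-16 J (from frequency = 233 PHz, via E = hf).
Ratio = 1.019e-20 / 1.544e-16 = 6.60e-5.

6.60e-5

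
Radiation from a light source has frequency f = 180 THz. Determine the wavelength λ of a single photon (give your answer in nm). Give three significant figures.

1670 nm

(c = 2.99792458e8 m/s.)
First convert: f = 180 THz = 1.8e14 Hz.
For a photon λ = c/f, so λ = 1.666e-6 m.
Converting to nm: λ = 1666 nm ≈ 1670 nm.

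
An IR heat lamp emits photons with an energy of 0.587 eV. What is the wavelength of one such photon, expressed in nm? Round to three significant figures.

2110 nm

Convert to SI: E = 0.587 eV = 9.4048 × 10^-20 J.
For a photon λ = hc/E, so λ = 2.112 × 10^-6 m.
Converting to nm: λ = 2112 nm ≈ 2110 nm.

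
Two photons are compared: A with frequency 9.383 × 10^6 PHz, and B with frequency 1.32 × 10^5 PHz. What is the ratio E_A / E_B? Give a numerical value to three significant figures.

71.1

E_A = 6.217 × 10^-12 J (from frequency = 9.383 × 10^6 PHz, via E = hf).
E_B = 8.746 × 10^-14 J (from frequency = 1.32 × 10^5 PHz, via E = hf).
Ratio = 6.217 × 10^-12 / 8.746 × 10^-14 = 71.1.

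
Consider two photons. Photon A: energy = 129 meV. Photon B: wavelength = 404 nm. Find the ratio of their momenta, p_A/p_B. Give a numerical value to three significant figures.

p_A = 6.894 × 10^-29 kg·m/s (from energy = 129 meV, via p = E/c).
p_B = 1.640 × 10^-27 kg·m/s (from wavelength = 404 nm, via p = h/λ).
Ratio = 6.894 × 10^-29 / 1.640 × 10^-27 = 0.0420.

0.0420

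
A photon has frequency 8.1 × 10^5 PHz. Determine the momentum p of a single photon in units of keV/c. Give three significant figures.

3350 keV/c

Take h = 6.62607015 × 10^-34 J·s, c = 2.99792458 × 10^8 m/s, 1 eV = 1.602176634 × 10^-19 J.
Convert to SI: f = 8.1 × 10^5 PHz = 8.1 × 10^20 Hz.
Apply p = hf/c: p = 1.790 × 10^-21 kg·m/s.
Converting to keV/c: p = 3350 keV/c ≈ 3350 keV/c.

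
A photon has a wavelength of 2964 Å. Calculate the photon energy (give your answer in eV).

Take h = 6.62607015 × 10^-34 J·s, c = 2.99792458 × 10^8 m/s, 1 eV = 1.602176634 × 10^-19 J.
In SI units: λ = 2964 Å = 2.964 × 10^-7 m.
For a photon E = hc/λ, so E = 6.702 × 10^-19 J.
Converting to eV: E = 4.183 eV ≈ 4.18 eV.

4.18 eV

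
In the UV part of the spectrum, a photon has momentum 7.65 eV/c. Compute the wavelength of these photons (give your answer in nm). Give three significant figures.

162 nm

Use h = 6.62607015 × 10^-34 J·s, c = 2.99792458 × 10^8 m/s, 1 eV = 1.602176634 × 10^-19 J.
First convert: p = 7.65 eV/c = 4.0884 × 10^-27 kg·m/s.
Since λ = h/p for a photon, λ = 1.621 × 10^-7 m.
Converting to nm: λ = 162.1 nm ≈ 162 nm.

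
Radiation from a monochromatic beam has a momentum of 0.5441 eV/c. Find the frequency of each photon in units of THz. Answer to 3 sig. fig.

132 THz

Convert to SI: p = 0.5441 eV/c = 2.9078e-28 kg·m/s.
For a photon f = pc/h, so f = 1.316e14 Hz.
Converting to THz: f = 131.6 THz ≈ 132 THz.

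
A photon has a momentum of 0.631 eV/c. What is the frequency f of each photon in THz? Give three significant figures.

Convert to SI: p = 0.631 eV/c = 3.3722·10^-28 kg·m/s.
The photon relation is f = pc/h, giving f = 1.526·10^14 Hz.
Converting to THz: f = 152.6 THz ≈ 153 THz.

153 THz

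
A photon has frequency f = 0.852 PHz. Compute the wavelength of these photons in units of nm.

352 nm

Use c = 2.99792458 × 10^8 m/s.
In SI units: f = 0.852 PHz = 8.52 × 10^14 Hz.
The photon relation is λ = c/f, giving λ = 3.519 × 10^-7 m.
Converting to nm: λ = 351.9 nm ≈ 352 nm.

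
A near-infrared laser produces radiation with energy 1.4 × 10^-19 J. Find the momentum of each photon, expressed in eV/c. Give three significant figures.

0.874 eV/c

(c = 2.99792458 × 10^8 m/s, 1 eV = 1.602176634 × 10^-19 J.)
For a photon p = E/c, so p = 4.670 × 10^-28 kg·m/s.
Converting to eV/c: p = 0.8738 eV/c ≈ 0.874 eV/c.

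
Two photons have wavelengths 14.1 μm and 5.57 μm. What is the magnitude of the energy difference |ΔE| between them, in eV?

0.135 eV

Using E = hc/λ: E₁ = 1.409e-20 J, E₂ = 3.566e-20 J.
|ΔE| = |1.409e-20 − 3.566e-20| = 2.16e-20 J = 0.135 eV.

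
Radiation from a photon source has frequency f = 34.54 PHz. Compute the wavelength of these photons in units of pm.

Convert to SI: f = 34.54 PHz = 3.454 × 10^16 Hz.
Apply λ = c/f: λ = 8.680 × 10^-9 m.
Converting to pm: λ = 8680 pm ≈ 8680 pm.

8680 pm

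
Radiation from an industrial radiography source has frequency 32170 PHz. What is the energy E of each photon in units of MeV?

0.133 MeV

Use h = 6.62607015 × 10^-34 J·s, 1 eV = 1.602176634 × 10^-19 J.
First convert: f = 32170 PHz = 3.217 × 10^19 Hz.
Since E = hf for a photon, E = 2.132 × 10^-14 J.
Converting to MeV: E = 0.1330 MeV ≈ 0.133 MeV.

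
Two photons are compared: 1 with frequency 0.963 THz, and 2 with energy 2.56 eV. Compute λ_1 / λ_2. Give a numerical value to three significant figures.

λ_1 = 3.113e-4 m (from frequency = 0.963 THz, via λ = c/f).
λ_2 = 4.843e-7 m (from energy = 2.56 eV, via λ = hc/E).
Ratio = 3.113e-4 / 4.843e-7 = 643.

643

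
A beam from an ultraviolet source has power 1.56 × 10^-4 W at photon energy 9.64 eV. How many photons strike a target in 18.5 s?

Total energy: E_total = P·t = 1.56 × 10^-4 × 18.5 = 0.002886 J.
Per-photon energy: E = 1.544 × 10^-18 J.
N = E_total / E_photon = 1.87 × 10^15.

1.87 × 10^15 photons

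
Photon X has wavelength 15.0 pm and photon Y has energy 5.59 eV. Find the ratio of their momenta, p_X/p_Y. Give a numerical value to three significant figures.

p_X = 4.417e-23 kg·m/s (from wavelength = 15.0 pm, via p = h/λ).
p_Y = 2.987e-27 kg·m/s (from energy = 5.59 eV, via p = E/c).
Ratio = 4.417e-23 / 2.987e-27 = 1.48e4.

1.48e4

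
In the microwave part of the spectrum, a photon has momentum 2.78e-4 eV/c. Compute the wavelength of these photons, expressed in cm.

0.446 cm

In SI units: p = 2.78e-4 eV/c = 1.4857e-31 kg·m/s.
Apply λ = h/p: λ = 0.004460 m.
Converting to cm: λ = 0.4460 cm ≈ 0.446 cm.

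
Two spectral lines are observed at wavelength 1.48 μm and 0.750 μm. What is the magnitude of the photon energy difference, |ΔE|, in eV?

Using E = hc/λ: E₁ = 1.342e-19 J, E₂ = 2.649e-19 J.
|ΔE| = |1.342e-19 − 2.649e-19| = 1.31e-19 J = 0.815 eV.

0.815 eV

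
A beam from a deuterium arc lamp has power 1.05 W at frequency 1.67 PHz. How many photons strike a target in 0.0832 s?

Total energy: E_total = P·t = 1.05 × 0.0832 = 0.08736 J.
Per-photon energy: E = 1.107e-18 J.
N = E_total / E_photon = 7.89e16.

7.89e16 photons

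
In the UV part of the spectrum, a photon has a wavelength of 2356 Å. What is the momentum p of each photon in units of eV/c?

5.26 eV/c

(h = 6.62607015e-34 J·s, c = 2.99792458e8 m/s, 1 eV = 1.602176634e-19 J.)
Convert to SI: λ = 2356 Å = 2.356e-7 m.
The photon relation is p = h/λ, giving p = 2.812e-27 kg·m/s.
Converting to eV/c: p = 5.262 eV/c ≈ 5.26 eV/c.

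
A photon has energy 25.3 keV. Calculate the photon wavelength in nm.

In SI units: E = 25.3 keV = 4.0535·10^-15 J.
The photon relation is λ = hc/E, giving λ = 4.901·10^-11 m.
Converting to nm: λ = 0.04901 nm ≈ 0.0490 nm.

0.0490 nm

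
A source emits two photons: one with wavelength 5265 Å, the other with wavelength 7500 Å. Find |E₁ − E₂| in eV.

Using E = hc/λ: E₁ = 3.7729·10^-19 J, E₂ = 2.6486·10^-19 J.
|ΔE| = |3.7729·10^-19 − 2.6486·10^-19| = 1.12·10^-19 J = 0.702 eV.

0.702 eV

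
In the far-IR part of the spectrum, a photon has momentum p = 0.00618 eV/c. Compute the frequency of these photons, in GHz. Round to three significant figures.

Use h = 6.62607015 × 10^-34 J·s, c = 2.99792458 × 10^8 m/s, 1 eV = 1.602176634 × 10^-19 J.
In SI units: p = 0.00618 eV/c = 3.3028 × 10^-30 kg·m/s.
The photon relation is f = pc/h, giving f = 1.494 × 10^12 Hz.
Converting to GHz: f = 1494 GHz ≈ 1490 GHz.

1490 GHz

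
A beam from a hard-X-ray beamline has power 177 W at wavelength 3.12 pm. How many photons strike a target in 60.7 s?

1.69e17 photons

Total energy: E_total = P·t = 177 × 60.7 = 10740 J.
Per-photon energy: E = 6.367e-14 J.
N = E_total / E_photon = 1.69e17.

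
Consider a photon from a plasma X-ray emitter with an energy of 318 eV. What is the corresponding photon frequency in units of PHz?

In SI units: E = 318 eV = 5.0949e-17 J.
Apply f = E/h: f = 7.689e16 Hz.
Converting to PHz: f = 76.89 PHz ≈ 76.9 PHz.

76.9 PHz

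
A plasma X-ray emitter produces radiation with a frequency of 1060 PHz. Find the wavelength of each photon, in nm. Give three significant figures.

Take c = 2.99792458e8 m/s.
Convert to SI: f = 1060 PHz = 1.06e18 Hz.
For a photon λ = c/f, so λ = 2.828e-10 m.
Converting to nm: λ = 0.2828 nm ≈ 0.283 nm.

0.283 nm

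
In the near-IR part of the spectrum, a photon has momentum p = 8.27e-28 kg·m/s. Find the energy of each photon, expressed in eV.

1.55 eV

(c = 2.99792458e8 m/s, 1 eV = 1.602176634e-19 J.)
The photon relation is E = pc, giving E = 2.479e-19 J.
Converting to eV: E = 1.547 eV ≈ 1.55 eV.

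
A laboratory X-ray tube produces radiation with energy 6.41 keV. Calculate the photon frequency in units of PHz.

Use h = 6.62607015 × 10^-34 J·s, 1 eV = 1.602176634 × 10^-19 J.
In SI units: E = 6.41 keV = 1.0270 × 10^-15 J.
Since f = E/h for a photon, f = 1.550 × 10^18 Hz.
Converting to PHz: f = 1550 PHz ≈ 1550 PHz.

1550 PHz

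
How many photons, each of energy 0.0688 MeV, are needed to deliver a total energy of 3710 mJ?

3.37 × 10^14 photons

Per-photon energy: E = 1.102 × 10^-14 J (from energy = 0.0688 MeV).
N = E_total / E_photon = 3.71 J / 1.102 × 10^-14 J = 3.37 × 10^14.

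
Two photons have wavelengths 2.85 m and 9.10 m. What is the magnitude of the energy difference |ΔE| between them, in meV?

2.99 × 10^-4 meV

Using E = hc/λ: E₁ = 6.970 × 10^-26 J, E₂ = 2.183 × 10^-26 J.
|ΔE| = |6.970 × 10^-26 − 2.183 × 10^-26| = 4.79 × 10^-26 J = 2.99 × 10^-4 meV.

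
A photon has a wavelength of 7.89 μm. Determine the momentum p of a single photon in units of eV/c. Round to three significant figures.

(h = 6.62607015 × 10^-34 J·s, c = 2.99792458 × 10^8 m/s, 1 eV = 1.602176634 × 10^-19 J.)
Convert to SI: λ = 7.89 μm = 7.89 × 10^-6 m.
For a photon p = h/λ, so p = 8.398 × 10^-29 kg·m/s.
Converting to eV/c: p = 0.1571 eV/c ≈ 0.157 eV/c.

0.157 eV/c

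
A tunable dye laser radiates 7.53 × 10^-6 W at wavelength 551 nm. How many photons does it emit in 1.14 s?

Total energy: E_total = P·t = 7.53 × 10^-6 × 1.14 = 8.584 × 10^-6 J.
Per-photon energy: E = 3.605 × 10^-19 J.
N = E_total / E_photon = 2.38 × 10^13.

2.38 × 10^13 photons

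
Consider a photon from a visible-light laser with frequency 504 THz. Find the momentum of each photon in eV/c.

2.08 eV/c

Take h = 6.62607015e-34 J·s, c = 2.99792458e8 m/s, 1 eV = 1.602176634e-19 J.
In SI units: f = 504 THz = 5.04e14 Hz.
The photon relation is p = hf/c, giving p = 1.114e-27 kg·m/s.
Converting to eV/c: p = 2.084 eV/c ≈ 2.08 eV/c.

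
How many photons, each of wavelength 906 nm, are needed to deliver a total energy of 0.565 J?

Per-photon energy: E = 2.193 × 10^-19 J (from wavelength = 906 nm).
N = E_total / E_photon = 0.565 J / 2.193 × 10^-19 J = 2.58 × 10^18.

2.58 × 10^18 photons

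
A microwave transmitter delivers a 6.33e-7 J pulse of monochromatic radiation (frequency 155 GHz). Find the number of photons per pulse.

6.16e15 photons

Per-photon energy: E = 1.027e-22 J (from frequency = 155 GHz).
N = E_total / E_photon = 6.33e-7 J / 1.027e-22 J = 6.16e15.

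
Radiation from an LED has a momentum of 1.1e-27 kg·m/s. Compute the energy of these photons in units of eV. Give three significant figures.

For a photon E = pc, so E = 3.298e-19 J.
Converting to eV: E = 2.058 eV ≈ 2.06 eV.

2.06 eV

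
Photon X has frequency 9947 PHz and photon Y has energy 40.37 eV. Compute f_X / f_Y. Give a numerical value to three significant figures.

1020

f_X = 9.947 × 10^18 Hz (from frequency = 9947 PHz, via f given directly).
f_Y = 9.761 × 10^15 Hz (from energy = 40.37 eV, via f = E/h).
Ratio = 9.947 × 10^18 / 9.761 × 10^15 = 1020.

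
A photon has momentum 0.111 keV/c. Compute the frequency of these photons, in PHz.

26.8 PHz

(h = 6.62607015 × 10^-34 J·s, c = 2.99792458 × 10^8 m/s, 1 eV = 1.602176634 × 10^-19 J.)
Convert to SI: p = 0.111 keV/c = 5.9322 × 10^-26 kg·m/s.
Since f = pc/h for a photon, f = 2.684 × 10^16 Hz.
Converting to PHz: f = 26.84 PHz ≈ 26.8 PHz.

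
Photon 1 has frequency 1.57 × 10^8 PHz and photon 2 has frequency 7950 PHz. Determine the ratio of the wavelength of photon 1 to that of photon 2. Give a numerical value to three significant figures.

λ_1 = 1.910 × 10^-15 m (from frequency = 1.57 × 10^8 PHz, via λ = c/f).
λ_2 = 3.771 × 10^-11 m (from frequency = 7950 PHz, via λ = c/f).
Ratio = 1.910 × 10^-15 / 3.771 × 10^-11 = 5.06 × 10^-5.

5.06 × 10^-5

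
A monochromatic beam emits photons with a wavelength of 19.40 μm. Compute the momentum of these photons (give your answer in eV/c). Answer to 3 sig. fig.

0.0639 eV/c

(h = 6.62607015e-34 J·s, c = 2.99792458e8 m/s, 1 eV = 1.602176634e-19 J.)
In SI units: λ = 19.40 μm = 1.940e-5 m.
Apply p = h/λ: p = 3.416e-29 kg·m/s.
Converting to eV/c: p = 0.06391 eV/c ≈ 0.0639 eV/c.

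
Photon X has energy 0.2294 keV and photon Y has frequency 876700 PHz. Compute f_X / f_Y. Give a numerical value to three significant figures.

f_X = 5.547e16 Hz (from energy = 0.2294 keV, via f = E/h).
f_Y = 8.767e20 Hz (from frequency = 876700 PHz, via f given directly).
Ratio = 5.547e16 / 8.767e20 = 6.33e-5.

6.33e-5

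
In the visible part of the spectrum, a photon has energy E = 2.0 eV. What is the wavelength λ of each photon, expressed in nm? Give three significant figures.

620 nm

First convert: E = 2.0 eV = 3.2044·10^-19 J.
Apply λ = hc/E: λ = 6.199·10^-7 m.
Converting to nm: λ = 619.9 nm ≈ 620 nm.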